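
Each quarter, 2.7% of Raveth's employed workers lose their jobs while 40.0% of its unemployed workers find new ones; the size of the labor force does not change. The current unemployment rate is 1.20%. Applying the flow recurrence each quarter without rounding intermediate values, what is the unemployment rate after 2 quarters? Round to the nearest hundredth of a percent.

With a fixed labor force, u_{t+1} = u_t + s·(1−u_t) − f·u_t = u_t·(1−s−f) + s.
Here 1−s−f = 0.573 and s = 0.027.
u_1 = 0.012000 × 0.573 + 0.027 = 0.033876.
u_2 = 0.033876 × 0.573 + 0.027 = 0.046411.

Unemployment rate after two quarters ≈ 4.64%.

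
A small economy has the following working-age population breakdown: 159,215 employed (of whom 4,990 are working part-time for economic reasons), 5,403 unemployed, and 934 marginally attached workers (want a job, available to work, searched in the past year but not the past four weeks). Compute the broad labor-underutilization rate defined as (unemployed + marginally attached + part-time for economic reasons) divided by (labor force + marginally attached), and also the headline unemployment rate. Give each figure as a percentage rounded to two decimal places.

Labor force = 159,215 + 5,403 = 164,618.
Numerator = 5,403 + 934 + 4,990 = 11,327.
Denominator = 164,618 + 934 = 165,552.
Broad rate = 11,327 / 165,552 = 6.84%.
Headline unemployment rate = 5,403 / 164,618 = 3.28%.

Broad underutilization rate ≈ 6.84%; headline unemployment rate ≈ 3.28%.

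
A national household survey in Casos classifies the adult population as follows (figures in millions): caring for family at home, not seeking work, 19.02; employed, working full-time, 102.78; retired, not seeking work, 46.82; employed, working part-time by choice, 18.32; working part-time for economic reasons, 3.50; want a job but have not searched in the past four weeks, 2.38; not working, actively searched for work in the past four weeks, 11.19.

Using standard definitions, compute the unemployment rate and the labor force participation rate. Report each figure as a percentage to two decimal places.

Unemployment rate ≈ 8.24%; labor force participation rate ≈ 66.56%.

Employed = 102.78 + 18.32 + 3.50 = 124.60 million (anyone who worked, including part-time for economic reasons, counts as employed).
Unemployed = 11.19 million.
Labor force = 124.60 + 11.19 = 135.79 million.
Not in labor force = 19.02 + 46.82 + 2.38 = 68.22 million (those not working and not actively searching are outside the labor force — including those who want a job but have given up searching).
Civilian working-age population = 135.79 + 68.22 = 204.01 million.
Unemployment rate = 11.19 / 135.79 = 8.24%.
Labor force participation rate = 135.79 / 204.01 = 66.56%.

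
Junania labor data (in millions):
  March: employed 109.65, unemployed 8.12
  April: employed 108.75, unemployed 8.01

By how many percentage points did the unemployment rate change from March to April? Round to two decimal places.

March: labor force = 109.65 + 8.12 = 117.77; u = 8.12/117.77 = 6.89%.
April: labor force = 108.75 + 8.01 = 116.76; u = 8.01/116.76 = 6.86%.
Change = 6.86% − 6.89% = −0.03 pp.

The unemployment rate changed by −0.03 percentage points.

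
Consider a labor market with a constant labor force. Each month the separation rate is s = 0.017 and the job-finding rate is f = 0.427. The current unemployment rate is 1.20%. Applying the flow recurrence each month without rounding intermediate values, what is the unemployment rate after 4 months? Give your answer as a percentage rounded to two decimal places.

Unemployment rate after four months ≈ 3.58%.

With a fixed labor force, u_{t+1} = u_t + s·(1−u_t) − f·u_t = u_t·(1−s−f) + s.
Here 1−s−f = 0.556 and s = 0.017.
u_1 = 0.012000 × 0.556 + 0.017 = 0.023672.
u_2 = 0.023672 × 0.556 + 0.017 = 0.030162.
u_3 = 0.030162 × 0.556 + 0.017 = 0.033770.
u_4 = 0.033770 × 0.556 + 0.017 = 0.035776.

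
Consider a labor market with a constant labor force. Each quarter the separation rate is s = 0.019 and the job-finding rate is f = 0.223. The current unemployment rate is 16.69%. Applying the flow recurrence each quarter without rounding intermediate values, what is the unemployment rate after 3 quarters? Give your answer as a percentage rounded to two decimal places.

Unemployment rate after three quarters ≈ 11.70%.

With a fixed labor force, u_{t+1} = u_t + s·(1−u_t) − f·u_t = u_t·(1−s−f) + s.
Here 1−s−f = 0.758 and s = 0.019.
u_1 = 0.166900 × 0.758 + 0.019 = 0.145510.
u_2 = 0.145510 × 0.758 + 0.019 = 0.129297.
u_3 = 0.129297 × 0.758 + 0.019 = 0.117007.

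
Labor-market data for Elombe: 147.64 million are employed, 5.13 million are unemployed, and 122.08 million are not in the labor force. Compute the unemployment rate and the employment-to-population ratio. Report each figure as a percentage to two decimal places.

Unemployment rate ≈ 3.36%; employment-population ratio ≈ 53.72%.

Labor force = employed + unemployed = 147.64 + 5.13 = 152.77 million.
Working-age population = 152.77 + 122.08 = 274.85 million.
Unemployment rate = 5.13 / 152.77 = 3.36%.
Employment-population ratio = 147.64 / 274.85 = 53.72%.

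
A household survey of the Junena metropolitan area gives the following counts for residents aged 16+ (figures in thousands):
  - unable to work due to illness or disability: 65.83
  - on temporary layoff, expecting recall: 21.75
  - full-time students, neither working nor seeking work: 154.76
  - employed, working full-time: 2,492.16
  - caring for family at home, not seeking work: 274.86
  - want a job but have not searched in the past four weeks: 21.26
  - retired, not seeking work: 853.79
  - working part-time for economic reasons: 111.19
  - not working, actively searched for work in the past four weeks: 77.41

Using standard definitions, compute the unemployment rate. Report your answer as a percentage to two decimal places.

Employed = 2,492.16 + 111.19 = 2,603.35 thousand (anyone who worked, including part-time for economic reasons, counts as employed).
Unemployed = 21.75 + 77.41 = 99.16 thousand (jobless and actively searching, or on temporary layoff).
Labor force = 2,603.35 + 99.16 = 2,702.51 thousand.
Unemployment rate = 99.16 / 2,702.51 = 3.67%.

Unemployment rate ≈ 3.67%.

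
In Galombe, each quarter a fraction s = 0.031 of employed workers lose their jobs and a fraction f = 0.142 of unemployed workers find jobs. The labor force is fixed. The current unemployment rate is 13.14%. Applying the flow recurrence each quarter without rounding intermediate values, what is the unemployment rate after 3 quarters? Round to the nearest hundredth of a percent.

With a fixed labor force, u_{t+1} = u_t + s·(1−u_t) − f·u_t = u_t·(1−s−f) + s.
Here 1−s−f = 0.827 and s = 0.031.
u_1 = 0.131400 × 0.827 + 0.031 = 0.139668.
u_2 = 0.139668 × 0.827 + 0.031 = 0.146505.
u_3 = 0.146505 × 0.827 + 0.031 = 0.152160.

Unemployment rate after three quarters ≈ 15.22%.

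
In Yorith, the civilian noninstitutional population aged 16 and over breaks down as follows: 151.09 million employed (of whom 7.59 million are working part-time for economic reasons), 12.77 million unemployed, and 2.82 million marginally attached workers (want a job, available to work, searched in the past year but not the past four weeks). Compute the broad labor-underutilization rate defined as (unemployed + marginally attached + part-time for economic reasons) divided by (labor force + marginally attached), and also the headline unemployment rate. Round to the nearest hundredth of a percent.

Labor force = 151.09 + 12.77 = 163.86 million.
Numerator = 12.77 + 2.82 + 7.59 = 23.18 million.
Denominator = 163.86 + 2.82 = 166.68 million.
Broad rate = 23.18 / 166.68 = 13.91%.
Headline unemployment rate = 12.77 / 163.86 = 7.79%.

Broad underutilization rate ≈ 13.91%; headline unemployment rate ≈ 7.79%.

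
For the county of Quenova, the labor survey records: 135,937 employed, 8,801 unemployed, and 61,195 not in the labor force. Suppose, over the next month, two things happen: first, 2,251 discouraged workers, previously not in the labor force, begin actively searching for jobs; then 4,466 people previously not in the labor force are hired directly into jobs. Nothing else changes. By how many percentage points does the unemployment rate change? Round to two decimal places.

The unemployment rate changes by +1.22 percentage points.

Initially, labor force = 135,937 + 8,801 = 144,738, so u = 8,801/144,738 = 6.08%.
After the first change, unemployed and labor force both rise by 2,251 → E = 135,937, U = 11,052, labor force = 146,989.
After the second change, employed and labor force both rise by 4,466; unemployed unchanged → E = 140,403, U = 11,052, labor force = 151,455.
New unemployment rate = 11,052 / 151,455 = 7.30%.
Change = 7.30% − 6.08% = +1.22 percentage points.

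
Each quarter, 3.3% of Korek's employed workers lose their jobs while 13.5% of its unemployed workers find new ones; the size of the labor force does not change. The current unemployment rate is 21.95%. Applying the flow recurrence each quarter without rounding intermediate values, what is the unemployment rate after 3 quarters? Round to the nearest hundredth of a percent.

Unemployment rate after three quarters ≈ 20.97%.

With a fixed labor force, u_{t+1} = u_t + s·(1−u_t) − f·u_t = u_t·(1−s−f) + s.
Here 1−s−f = 0.832 and s = 0.033.
u_1 = 0.219500 × 0.832 + 0.033 = 0.215624.
u_2 = 0.215624 × 0.832 + 0.033 = 0.212399.
u_3 = 0.212399 × 0.832 + 0.033 = 0.209716.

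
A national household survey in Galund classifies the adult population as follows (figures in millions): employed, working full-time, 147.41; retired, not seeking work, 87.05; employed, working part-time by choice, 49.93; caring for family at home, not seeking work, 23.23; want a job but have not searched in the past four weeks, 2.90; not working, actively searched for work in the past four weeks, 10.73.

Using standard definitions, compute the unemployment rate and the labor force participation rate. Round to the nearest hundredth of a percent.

Employed = 147.41 + 49.93 = 197.34 million.
Unemployed = 10.73 million.
Labor force = 197.34 + 10.73 = 208.07 million.
Not in labor force = 87.05 + 23.23 + 2.90 = 113.18 million (those not working and not actively searching are outside the labor force — including those who want a job but have given up searching).
Civilian working-age population = 208.07 + 113.18 = 321.25 million.
Unemployment rate = 10.73 / 208.07 = 5.16%.
Labor force participation rate = 208.07 / 321.25 = 64.77%.

Unemployment rate ≈ 5.16%; labor force participation rate ≈ 64.77%.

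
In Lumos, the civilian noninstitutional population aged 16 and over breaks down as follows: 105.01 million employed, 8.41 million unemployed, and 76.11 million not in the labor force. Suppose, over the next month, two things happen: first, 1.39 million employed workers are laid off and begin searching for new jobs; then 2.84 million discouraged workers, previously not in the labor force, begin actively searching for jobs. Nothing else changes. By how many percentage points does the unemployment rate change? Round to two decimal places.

The unemployment rate changes by +3.46 percentage points.

Initially, labor force = 105.01 + 8.41 = 113.42 million, so u = 8.41/113.42 = 7.41%.
After the first change, employed falls and unemployed rises by 1.39; labor force unchanged → E = 103.62, U = 9.80, labor force = 113.42 million.
After the second change, unemployed and labor force both rise by 2.84 → E = 103.62, U = 12.64, labor force = 116.26 million.
New unemployment rate = 12.64 / 116.26 = 10.87%.
Change = 10.87% − 7.41% = +3.46 percentage points.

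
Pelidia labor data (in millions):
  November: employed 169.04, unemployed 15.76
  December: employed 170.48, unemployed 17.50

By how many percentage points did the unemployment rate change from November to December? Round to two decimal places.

November: labor force = 169.04 + 15.76 = 184.80; u = 15.76/184.80 = 8.53%.
December: labor force = 170.48 + 17.50 = 187.98; u = 17.50/187.98 = 9.31%.
Change = 9.31% − 8.53% = +0.78 pp.

The unemployment rate changed by +0.78 percentage points.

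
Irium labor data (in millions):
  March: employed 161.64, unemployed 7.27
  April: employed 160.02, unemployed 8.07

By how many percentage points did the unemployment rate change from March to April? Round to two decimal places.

The unemployment rate changed by +0.50 percentage points.

March: labor force = 161.64 + 7.27 = 168.91; u = 7.27/168.91 = 4.30%.
April: labor force = 160.02 + 8.07 = 168.09; u = 8.07/168.09 = 4.80%.
Change = 4.80% − 4.30% = +0.50 pp.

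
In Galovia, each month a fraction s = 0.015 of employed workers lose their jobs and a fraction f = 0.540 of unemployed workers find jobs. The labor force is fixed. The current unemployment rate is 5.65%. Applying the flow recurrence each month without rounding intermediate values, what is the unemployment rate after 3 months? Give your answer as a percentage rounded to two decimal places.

With a fixed labor force, u_{t+1} = u_t + s·(1−u_t) − f·u_t = u_t·(1−s−f) + s.
Here 1−s−f = 0.445 and s = 0.015.
u_1 = 0.056500 × 0.445 + 0.015 = 0.040142.
u_2 = 0.040142 × 0.445 + 0.015 = 0.032863.
u_3 = 0.032863 × 0.445 + 0.015 = 0.029624.

Unemployment rate after three months ≈ 2.96%.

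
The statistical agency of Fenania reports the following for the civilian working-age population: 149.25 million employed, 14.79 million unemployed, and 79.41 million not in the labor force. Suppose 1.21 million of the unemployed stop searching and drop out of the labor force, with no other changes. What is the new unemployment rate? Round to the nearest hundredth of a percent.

Initially, labor force = 149.25 + 14.79 = 164.04 million, so u = 14.79/164.04 = 9.02%.
After the change, unemployed and labor force both fall by 1.21 → E = 149.25, U = 13.58, labor force = 162.83 million.
New unemployment rate = 13.58 / 162.83 = 8.34%.

New unemployment rate ≈ 8.34%.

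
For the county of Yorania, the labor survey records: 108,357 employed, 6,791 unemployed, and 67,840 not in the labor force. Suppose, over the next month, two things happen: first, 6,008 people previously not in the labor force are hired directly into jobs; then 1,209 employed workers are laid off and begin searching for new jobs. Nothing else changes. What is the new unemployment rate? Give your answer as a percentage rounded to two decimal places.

New unemployment rate ≈ 6.60%.

Initially, labor force = 108,357 + 6,791 = 115,148, so u = 6,791/115,148 = 5.90%.
After the first change, employed and labor force both rise by 6,008; unemployed unchanged → E = 114,365, U = 6,791, labor force = 121,156.
After the second change, employed falls and unemployed rises by 1,209; labor force unchanged → E = 113,156, U = 8,000, labor force = 121,156.
New unemployment rate = 8,000 / 121,156 = 6.60%.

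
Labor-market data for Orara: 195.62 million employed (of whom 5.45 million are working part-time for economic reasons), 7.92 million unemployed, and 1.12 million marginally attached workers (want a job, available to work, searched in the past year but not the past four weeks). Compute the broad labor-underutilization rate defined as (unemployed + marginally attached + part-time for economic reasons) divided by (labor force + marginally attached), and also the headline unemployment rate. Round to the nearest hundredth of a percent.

Broad underutilization rate ≈ 7.08%; headline unemployment rate ≈ 3.89%.

Labor force = 195.62 + 7.92 = 203.54 million.
Numerator = 7.92 + 1.12 + 5.45 = 14.49 million.
Denominator = 203.54 + 1.12 = 204.66 million.
Broad rate = 14.49 / 204.66 = 7.08%.
Headline unemployment rate = 7.92 / 203.54 = 3.89%.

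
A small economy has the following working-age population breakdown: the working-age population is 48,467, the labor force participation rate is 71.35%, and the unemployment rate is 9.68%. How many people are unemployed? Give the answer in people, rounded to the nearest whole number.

About 3,347 are unemployed.

Labor force = 0.7135 × 48,467 = 34,581.
Unemployed = 0.0968 × 34,581 ≈ 3,347.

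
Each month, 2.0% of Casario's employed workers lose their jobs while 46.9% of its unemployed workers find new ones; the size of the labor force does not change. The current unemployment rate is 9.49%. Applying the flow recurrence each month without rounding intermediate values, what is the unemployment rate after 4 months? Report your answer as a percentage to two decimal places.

With a fixed labor force, u_{t+1} = u_t + s·(1−u_t) − f·u_t = u_t·(1−s−f) + s.
Here 1−s−f = 0.511 and s = 0.020.
u_1 = 0.094900 × 0.511 + 0.020 = 0.068494.
u_2 = 0.068494 × 0.511 + 0.020 = 0.055000.
u_3 = 0.055000 × 0.511 + 0.020 = 0.048105.
u_4 = 0.048105 × 0.511 + 0.020 = 0.044582.

Unemployment rate after four months ≈ 4.46%.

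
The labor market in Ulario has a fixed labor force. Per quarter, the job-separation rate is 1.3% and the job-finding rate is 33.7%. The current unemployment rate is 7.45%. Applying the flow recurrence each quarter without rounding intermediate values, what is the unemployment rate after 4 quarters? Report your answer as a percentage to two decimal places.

Unemployment rate after four quarters ≈ 4.38%.

With a fixed labor force, u_{t+1} = u_t + s·(1−u_t) − f·u_t = u_t·(1−s−f) + s.
Here 1−s−f = 0.650 and s = 0.013.
u_1 = 0.074500 × 0.650 + 0.013 = 0.061425.
u_2 = 0.061425 × 0.650 + 0.013 = 0.052926.
u_3 = 0.052926 × 0.650 + 0.013 = 0.047402.
u_4 = 0.047402 × 0.650 + 0.013 = 0.043811.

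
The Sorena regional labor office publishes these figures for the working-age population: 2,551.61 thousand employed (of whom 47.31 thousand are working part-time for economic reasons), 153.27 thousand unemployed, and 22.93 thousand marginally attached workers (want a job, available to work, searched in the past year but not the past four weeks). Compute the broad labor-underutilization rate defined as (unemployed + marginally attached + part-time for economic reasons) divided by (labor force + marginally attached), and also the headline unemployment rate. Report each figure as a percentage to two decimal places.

Labor force = 2,551.61 + 153.27 = 2,704.88 thousand.
Numerator = 153.27 + 22.93 + 47.31 = 223.51 thousand.
Denominator = 2,704.88 + 22.93 = 2,727.81 thousand.
Broad rate = 223.51 / 2,727.81 = 8.19%.
Headline unemployment rate = 153.27 / 2,704.88 = 5.67%.

Broad underutilization rate ≈ 8.19%; headline unemployment rate ≈ 5.67%.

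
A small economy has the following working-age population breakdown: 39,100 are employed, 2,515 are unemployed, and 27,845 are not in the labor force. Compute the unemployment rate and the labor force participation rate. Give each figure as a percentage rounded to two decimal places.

Unemployment rate ≈ 6.04%; labor force participation rate ≈ 59.91%.

Labor force = employed + unemployed = 39,100 + 2,515 = 41,615.
Working-age population = 41,615 + 27,845 = 69,460.
Unemployment rate = 2,515 / 41,615 = 6.04%.
Labor force participation rate = 41,615 / 69,460 = 59.91%.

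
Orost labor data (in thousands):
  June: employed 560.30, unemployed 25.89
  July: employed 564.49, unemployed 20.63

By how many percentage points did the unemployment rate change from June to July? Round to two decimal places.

The unemployment rate changed by −0.89 percentage points.

June: labor force = 560.30 + 25.89 = 586.19; u = 25.89/586.19 = 4.42%.
July: labor force = 564.49 + 20.63 = 585.12; u = 20.63/585.12 = 3.53%.
Change = 3.53% − 4.42% = −0.89 pp.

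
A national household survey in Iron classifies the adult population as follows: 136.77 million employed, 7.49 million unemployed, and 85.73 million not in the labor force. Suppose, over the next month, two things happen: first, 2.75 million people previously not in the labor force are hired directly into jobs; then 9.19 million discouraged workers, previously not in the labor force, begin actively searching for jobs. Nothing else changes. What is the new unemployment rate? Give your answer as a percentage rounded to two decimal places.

Initially, labor force = 136.77 + 7.49 = 144.26 million, so u = 7.49/144.26 = 5.19%.
After the first change, employed and labor force both rise by 2.75; unemployed unchanged → E = 139.52, U = 7.49, labor force = 147.01 million.
After the second change, unemployed and labor force both rise by 9.19 → E = 139.52, U = 16.68, labor force = 156.20 million.
New unemployment rate = 16.68 / 156.20 = 10.68%.

New unemployment rate ≈ 10.68%.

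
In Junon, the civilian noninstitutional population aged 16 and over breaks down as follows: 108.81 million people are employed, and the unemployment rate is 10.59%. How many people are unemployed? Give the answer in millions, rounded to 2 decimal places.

Let U be the number unemployed. The labor force is E + U, and U/(E+U) = 0.1059.
So U = 0.1059 × 108.81 / (1 − 0.1059) = 11.5230 / 0.8941 ≈ 12.89 million.

About 12.89 million are unemployed.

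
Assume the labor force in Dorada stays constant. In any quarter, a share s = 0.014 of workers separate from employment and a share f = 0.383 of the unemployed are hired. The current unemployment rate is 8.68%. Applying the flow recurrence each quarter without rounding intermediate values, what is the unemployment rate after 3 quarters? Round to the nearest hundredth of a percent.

Unemployment rate after three quarters ≈ 4.66%.

With a fixed labor force, u_{t+1} = u_t + s·(1−u_t) − f·u_t = u_t·(1−s−f) + s.
Here 1−s−f = 0.603 and s = 0.014.
u_1 = 0.086800 × 0.603 + 0.014 = 0.066340.
u_2 = 0.066340 × 0.603 + 0.014 = 0.054003.
u_3 = 0.054003 × 0.603 + 0.014 = 0.046564.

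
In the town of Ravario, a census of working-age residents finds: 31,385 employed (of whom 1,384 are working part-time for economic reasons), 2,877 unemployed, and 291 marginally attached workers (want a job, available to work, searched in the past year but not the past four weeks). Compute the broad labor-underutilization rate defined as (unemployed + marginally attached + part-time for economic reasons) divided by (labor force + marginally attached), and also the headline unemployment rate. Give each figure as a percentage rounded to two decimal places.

Broad underutilization rate ≈ 13.17%; headline unemployment rate ≈ 8.40%.

Labor force = 31,385 + 2,877 = 34,262.
Numerator = 2,877 + 291 + 1,384 = 4,552.
Denominator = 34,262 + 291 = 34,553.
Broad rate = 4,552 / 34,553 = 13.17%.
Headline unemployment rate = 2,877 / 34,262 = 8.40%.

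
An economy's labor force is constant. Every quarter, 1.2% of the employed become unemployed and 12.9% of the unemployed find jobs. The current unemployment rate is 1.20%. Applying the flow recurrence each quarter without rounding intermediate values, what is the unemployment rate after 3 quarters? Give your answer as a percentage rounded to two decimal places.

Unemployment rate after three quarters ≈ 3.88%.

With a fixed labor force, u_{t+1} = u_t + s·(1−u_t) − f·u_t = u_t·(1−s−f) + s.
Here 1−s−f = 0.859 and s = 0.012.
u_1 = 0.012000 × 0.859 + 0.012 = 0.022308.
u_2 = 0.022308 × 0.859 + 0.012 = 0.031163.
u_3 = 0.031163 × 0.859 + 0.012 = 0.038769.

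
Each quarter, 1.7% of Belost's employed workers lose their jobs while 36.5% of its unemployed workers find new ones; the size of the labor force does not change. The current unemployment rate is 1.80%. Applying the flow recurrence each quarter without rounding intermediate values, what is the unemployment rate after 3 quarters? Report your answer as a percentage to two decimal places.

Unemployment rate after three quarters ≈ 3.82%.

With a fixed labor force, u_{t+1} = u_t + s·(1−u_t) − f·u_t = u_t·(1−s−f) + s.
Here 1−s−f = 0.618 and s = 0.017.
u_1 = 0.018000 × 0.618 + 0.017 = 0.028124.
u_2 = 0.028124 × 0.618 + 0.017 = 0.034381.
u_3 = 0.034381 × 0.618 + 0.017 = 0.038247.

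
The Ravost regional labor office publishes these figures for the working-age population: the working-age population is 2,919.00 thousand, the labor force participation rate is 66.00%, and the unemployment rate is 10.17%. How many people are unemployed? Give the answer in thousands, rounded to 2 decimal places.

Labor force = 0.6600 × 2,919.00 = 1,926.54 thousand.
Unemployed = 0.1017 × 1,926.54 ≈ 195.93 thousand.

About 195.93 thousand are unemployed.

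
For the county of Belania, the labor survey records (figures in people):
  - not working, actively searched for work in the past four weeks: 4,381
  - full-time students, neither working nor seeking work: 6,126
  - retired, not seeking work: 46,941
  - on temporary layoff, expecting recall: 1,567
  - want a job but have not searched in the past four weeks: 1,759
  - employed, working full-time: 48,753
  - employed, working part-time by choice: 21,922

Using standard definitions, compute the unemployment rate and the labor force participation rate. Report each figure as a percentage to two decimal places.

Employed = 48,753 + 21,922 = 70,675.
Unemployed = 4,381 + 1,567 = 5,948 (jobless and actively searching, or on temporary layoff).
Labor force = 70,675 + 5,948 = 76,623.
Not in labor force = 6,126 + 46,941 + 1,759 = 54,826 (those not working and not actively searching are outside the labor force — including those who want a job but have given up searching).
Civilian working-age population = 76,623 + 54,826 = 131,449.
Unemployment rate = 5,948 / 76,623 = 7.76%.
Labor force participation rate = 76,623 / 131,449 = 58.29%.

Unemployment rate ≈ 7.76%; labor force participation rate ≈ 58.29%.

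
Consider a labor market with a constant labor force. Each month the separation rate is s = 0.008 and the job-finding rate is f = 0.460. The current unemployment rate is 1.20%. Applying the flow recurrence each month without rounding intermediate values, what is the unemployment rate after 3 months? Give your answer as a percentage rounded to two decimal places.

Unemployment rate after three months ≈ 1.63%.

With a fixed labor force, u_{t+1} = u_t + s·(1−u_t) − f·u_t = u_t·(1−s−f) + s.
Here 1−s−f = 0.532 and s = 0.008.
u_1 = 0.012000 × 0.532 + 0.008 = 0.014384.
u_2 = 0.014384 × 0.532 + 0.008 = 0.015652.
u_3 = 0.015652 × 0.532 + 0.008 = 0.016327.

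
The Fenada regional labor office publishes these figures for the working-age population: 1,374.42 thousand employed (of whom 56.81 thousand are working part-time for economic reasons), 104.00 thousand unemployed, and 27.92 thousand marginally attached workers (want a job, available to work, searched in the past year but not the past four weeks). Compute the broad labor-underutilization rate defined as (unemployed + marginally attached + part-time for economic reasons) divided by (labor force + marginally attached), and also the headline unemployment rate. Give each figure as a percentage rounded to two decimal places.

Broad underutilization rate ≈ 12.53%; headline unemployment rate ≈ 7.03%.

Labor force = 1,374.42 + 104.00 = 1,478.42 thousand.
Numerator = 104.00 + 27.92 + 56.81 = 188.73 thousand.
Denominator = 1,478.42 + 27.92 = 1,506.34 thousand.
Broad rate = 188.73 / 1,506.34 = 12.53%.
Headline unemployment rate = 104.00 / 1,478.42 = 7.03%.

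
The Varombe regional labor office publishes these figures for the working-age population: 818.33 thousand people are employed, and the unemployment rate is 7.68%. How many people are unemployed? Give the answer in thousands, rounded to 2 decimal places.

About 68.08 thousand are unemployed.

Let U be the number unemployed. The labor force is E + U, and U/(E+U) = 0.0768.
So U = 0.0768 × 818.33 / (1 − 0.0768) = 62.8477 / 0.9232 ≈ 68.08 thousand.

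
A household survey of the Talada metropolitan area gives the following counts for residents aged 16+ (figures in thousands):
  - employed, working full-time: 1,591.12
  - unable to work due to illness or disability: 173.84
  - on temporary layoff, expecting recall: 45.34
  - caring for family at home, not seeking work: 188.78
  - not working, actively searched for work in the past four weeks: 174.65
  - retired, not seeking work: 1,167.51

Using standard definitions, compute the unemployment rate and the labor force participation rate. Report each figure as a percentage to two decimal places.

Employed = 1,591.12 thousand.
Unemployed = 45.34 + 174.65 = 219.99 thousand (jobless and actively searching, or on temporary layoff).
Labor force = 1,591.12 + 219.99 = 1,811.11 thousand.
Not in labor force = 173.84 + 188.78 + 1,167.51 = 1,530.13 thousand (those not working and not actively searching are outside the labor force).
Civilian working-age population = 1,811.11 + 1,530.13 = 3,341.24 thousand.
Unemployment rate = 219.99 / 1,811.11 = 12.15%.
Labor force participation rate = 1,811.11 / 3,341.24 = 54.20%.

Unemployment rate ≈ 12.15%; labor force participation rate ≈ 54.20%.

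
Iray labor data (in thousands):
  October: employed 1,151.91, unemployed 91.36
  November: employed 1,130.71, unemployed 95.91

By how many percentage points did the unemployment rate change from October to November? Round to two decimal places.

The unemployment rate changed by +0.47 percentage points.

October: labor force = 1,151.91 + 91.36 = 1,243.27; u = 91.36/1,243.27 = 7.35%.
November: labor force = 1,130.71 + 95.91 = 1,226.62; u = 95.91/1,226.62 = 7.82%.
Change = 7.82% − 7.35% = +0.47 pp.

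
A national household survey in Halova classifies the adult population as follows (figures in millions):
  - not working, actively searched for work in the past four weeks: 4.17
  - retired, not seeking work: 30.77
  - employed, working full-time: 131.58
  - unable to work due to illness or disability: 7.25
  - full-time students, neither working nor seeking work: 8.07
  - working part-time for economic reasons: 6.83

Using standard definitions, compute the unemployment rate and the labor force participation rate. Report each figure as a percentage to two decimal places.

Unemployment rate ≈ 2.92%; labor force participation rate ≈ 75.57%.

Employed = 131.58 + 6.83 = 138.41 million (anyone who worked, including part-time for economic reasons, counts as employed).
Unemployed = 4.17 million.
Labor force = 138.41 + 4.17 = 142.58 million.
Not in labor force = 30.77 + 7.25 + 8.07 = 46.09 million (those not working and not actively searching are outside the labor force).
Civilian working-age population = 142.58 + 46.09 = 188.67 million.
Unemployment rate = 4.17 / 142.58 = 2.92%.
Labor force participation rate = 142.58 / 188.67 = 75.57%.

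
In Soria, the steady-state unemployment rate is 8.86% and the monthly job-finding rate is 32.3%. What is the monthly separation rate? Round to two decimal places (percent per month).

Separation rate ≈ 3.14% per month.

From u* = s/(s+f): s = u·f/(1−u).
s = 0.0886 × 32.3 / (1 − 0.0886) = 2.8618 / 0.9114 ≈ 3.14% per month.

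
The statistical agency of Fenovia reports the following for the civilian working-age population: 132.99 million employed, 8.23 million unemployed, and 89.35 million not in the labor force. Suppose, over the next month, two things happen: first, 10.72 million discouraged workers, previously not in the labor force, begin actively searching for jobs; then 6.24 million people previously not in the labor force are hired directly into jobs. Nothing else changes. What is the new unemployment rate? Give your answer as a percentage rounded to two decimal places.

New unemployment rate ≈ 11.98%.

Initially, labor force = 132.99 + 8.23 = 141.22 million, so u = 8.23/141.22 = 5.83%.
After the first change, unemployed and labor force both rise by 10.72 → E = 132.99, U = 18.95, labor force = 151.94 million.
After the second change, employed and labor force both rise by 6.24; unemployed unchanged → E = 139.23, U = 18.95, labor force = 158.18 million.
New unemployment rate = 18.95 / 158.18 = 11.98%.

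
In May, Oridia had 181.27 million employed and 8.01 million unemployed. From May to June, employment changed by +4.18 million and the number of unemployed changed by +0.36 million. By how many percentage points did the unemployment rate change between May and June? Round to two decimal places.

The unemployment rate changed by +0.09 percentage points.

May: labor force = 181.27 + 8.01 = 189.28; u = 8.01/189.28 = 4.23%.
June: labor force = 185.45 + 8.37 = 193.82; u = 8.37/193.82 = 4.32%.
Change = 4.32% − 4.23% = +0.09 pp.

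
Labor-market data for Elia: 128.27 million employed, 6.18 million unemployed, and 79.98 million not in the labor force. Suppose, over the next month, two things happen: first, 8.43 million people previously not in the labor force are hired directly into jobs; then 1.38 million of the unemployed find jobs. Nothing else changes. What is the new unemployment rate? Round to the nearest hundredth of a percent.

New unemployment rate ≈ 3.36%.

Initially, labor force = 128.27 + 6.18 = 134.45 million, so u = 6.18/134.45 = 4.60%.
After the first change, employed and labor force both rise by 8.43; unemployed unchanged → E = 136.70, U = 6.18, labor force = 142.88 million.
After the second change, unemployed falls and employed rises by 1.38; labor force unchanged → E = 138.08, U = 4.80, labor force = 142.88 million.
New unemployment rate = 4.80 / 142.88 = 3.36%.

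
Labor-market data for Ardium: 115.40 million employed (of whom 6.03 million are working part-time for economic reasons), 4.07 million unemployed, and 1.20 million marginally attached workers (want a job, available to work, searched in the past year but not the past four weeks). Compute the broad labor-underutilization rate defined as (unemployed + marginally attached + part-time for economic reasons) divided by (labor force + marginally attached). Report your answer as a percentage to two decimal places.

Broad underutilization rate ≈ 9.36%.

Labor force = 115.40 + 4.07 = 119.47 million.
Numerator = 4.07 + 1.20 + 6.03 = 11.30 million.
Denominator = 119.47 + 1.20 = 120.67 million.
Broad rate = 11.30 / 120.67 = 9.36%.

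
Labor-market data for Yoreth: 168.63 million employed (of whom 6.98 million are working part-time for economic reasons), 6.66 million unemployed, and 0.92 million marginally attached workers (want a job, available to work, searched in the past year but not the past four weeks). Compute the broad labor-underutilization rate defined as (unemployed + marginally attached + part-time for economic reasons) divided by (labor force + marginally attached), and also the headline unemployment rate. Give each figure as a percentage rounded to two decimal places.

Broad underutilization rate ≈ 8.26%; headline unemployment rate ≈ 3.80%.

Labor force = 168.63 + 6.66 = 175.29 million.
Numerator = 6.66 + 0.92 + 6.98 = 14.56 million.
Denominator = 175.29 + 0.92 = 176.21 million.
Broad rate = 14.56 / 176.21 = 8.26%.
Headline unemployment rate = 6.66 / 175.29 = 3.80%.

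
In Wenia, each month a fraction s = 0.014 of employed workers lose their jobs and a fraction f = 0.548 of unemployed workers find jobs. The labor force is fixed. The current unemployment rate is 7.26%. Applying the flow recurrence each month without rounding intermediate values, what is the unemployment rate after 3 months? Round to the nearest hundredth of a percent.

With a fixed labor force, u_{t+1} = u_t + s·(1−u_t) − f·u_t = u_t·(1−s−f) + s.
Here 1−s−f = 0.438 and s = 0.014.
u_1 = 0.072600 × 0.438 + 0.014 = 0.045799.
u_2 = 0.045799 × 0.438 + 0.014 = 0.034060.
u_3 = 0.034060 × 0.438 + 0.014 = 0.028918.

Unemployment rate after three months ≈ 2.89%.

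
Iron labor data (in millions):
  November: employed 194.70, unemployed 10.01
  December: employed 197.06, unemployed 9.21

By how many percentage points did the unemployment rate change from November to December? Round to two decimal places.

November: labor force = 194.70 + 10.01 = 204.71; u = 10.01/204.71 = 4.89%.
December: labor force = 197.06 + 9.21 = 206.27; u = 9.21/206.27 = 4.47%.
Change = 4.47% − 4.89% = −0.42 pp.

The unemployment rate changed by −0.42 percentage points.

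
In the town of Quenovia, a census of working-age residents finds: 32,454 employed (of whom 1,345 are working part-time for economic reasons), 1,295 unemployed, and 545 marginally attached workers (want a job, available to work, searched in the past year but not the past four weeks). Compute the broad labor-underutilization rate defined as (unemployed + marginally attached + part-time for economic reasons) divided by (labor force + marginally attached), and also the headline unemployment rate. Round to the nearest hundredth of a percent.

Labor force = 32,454 + 1,295 = 33,749.
Numerator = 1,295 + 545 + 1,345 = 3,185.
Denominator = 33,749 + 545 = 34,294.
Broad rate = 3,185 / 34,294 = 9.29%.
Headline unemployment rate = 1,295 / 33,749 = 3.84%.

Broad underutilization rate ≈ 9.29%; headline unemployment rate ≈ 3.84%.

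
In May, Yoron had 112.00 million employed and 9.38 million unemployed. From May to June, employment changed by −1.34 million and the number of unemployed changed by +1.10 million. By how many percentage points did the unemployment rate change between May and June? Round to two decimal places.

May: labor force = 112.00 + 9.38 = 121.38; u = 9.38/121.38 = 7.73%.
June: labor force = 110.66 + 10.48 = 121.14; u = 10.48/121.14 = 8.65%.
Change = 8.65% − 7.73% = +0.92 pp.

The unemployment rate changed by +0.92 percentage points.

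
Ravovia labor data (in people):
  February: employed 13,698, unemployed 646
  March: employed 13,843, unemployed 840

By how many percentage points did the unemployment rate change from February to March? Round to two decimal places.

The unemployment rate changed by +1.22 percentage points.

February: labor force = 13,698 + 646 = 14,344; u = 646/14,344 = 4.50%.
March: labor force = 13,843 + 840 = 14,683; u = 840/14,683 = 5.72%.
Change = 5.72% − 4.50% = +1.22 pp.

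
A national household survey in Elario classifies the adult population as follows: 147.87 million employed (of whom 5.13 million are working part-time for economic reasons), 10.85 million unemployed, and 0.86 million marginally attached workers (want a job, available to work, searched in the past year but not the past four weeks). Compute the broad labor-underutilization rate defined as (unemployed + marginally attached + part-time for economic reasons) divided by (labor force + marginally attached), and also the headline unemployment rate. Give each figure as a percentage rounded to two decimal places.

Labor force = 147.87 + 10.85 = 158.72 million.
Numerator = 10.85 + 0.86 + 5.13 = 16.84 million.
Denominator = 158.72 + 0.86 = 159.58 million.
Broad rate = 16.84 / 159.58 = 10.55%.
Headline unemployment rate = 10.85 / 158.72 = 6.84%.

Broad underutilization rate ≈ 10.55%; headline unemployment rate ≈ 6.84%.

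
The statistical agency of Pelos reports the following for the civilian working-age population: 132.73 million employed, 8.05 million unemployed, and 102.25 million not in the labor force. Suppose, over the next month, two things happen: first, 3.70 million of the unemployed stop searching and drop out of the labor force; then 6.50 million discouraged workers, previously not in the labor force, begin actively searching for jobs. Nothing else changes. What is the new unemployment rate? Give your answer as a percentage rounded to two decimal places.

New unemployment rate ≈ 7.56%.

Initially, labor force = 132.73 + 8.05 = 140.78 million, so u = 8.05/140.78 = 5.72%.
After the first change, unemployed and labor force both fall by 3.70 → E = 132.73, U = 4.35, labor force = 137.08 million.
After the second change, unemployed and labor force both rise by 6.50 → E = 132.73, U = 10.85, labor force = 143.58 million.
New unemployment rate = 10.85 / 143.58 = 7.56%.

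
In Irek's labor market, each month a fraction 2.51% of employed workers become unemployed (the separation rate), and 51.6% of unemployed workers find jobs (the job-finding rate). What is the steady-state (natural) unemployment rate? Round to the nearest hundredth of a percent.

Steady-state unemployment rate ≈ 4.64%.

At steady state the flows balance: s·E = f·U, so U/(E+U) = s/(s+f).
u* = 2.51 / (2.51 + 51.6) = 2.51 / 54.11 = 4.64%.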